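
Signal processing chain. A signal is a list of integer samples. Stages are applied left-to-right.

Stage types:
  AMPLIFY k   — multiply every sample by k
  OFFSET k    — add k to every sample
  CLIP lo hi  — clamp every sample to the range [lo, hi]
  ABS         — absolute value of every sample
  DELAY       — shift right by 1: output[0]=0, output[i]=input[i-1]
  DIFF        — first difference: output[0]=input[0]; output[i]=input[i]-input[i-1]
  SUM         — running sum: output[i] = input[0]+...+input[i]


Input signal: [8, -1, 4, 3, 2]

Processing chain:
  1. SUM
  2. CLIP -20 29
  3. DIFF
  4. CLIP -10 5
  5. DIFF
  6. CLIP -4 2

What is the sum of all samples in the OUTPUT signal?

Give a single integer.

Answer: -2

Derivation:
Input: [8, -1, 4, 3, 2]
Stage 1 (SUM): sum[0..0]=8, sum[0..1]=7, sum[0..2]=11, sum[0..3]=14, sum[0..4]=16 -> [8, 7, 11, 14, 16]
Stage 2 (CLIP -20 29): clip(8,-20,29)=8, clip(7,-20,29)=7, clip(11,-20,29)=11, clip(14,-20,29)=14, clip(16,-20,29)=16 -> [8, 7, 11, 14, 16]
Stage 3 (DIFF): s[0]=8, 7-8=-1, 11-7=4, 14-11=3, 16-14=2 -> [8, -1, 4, 3, 2]
Stage 4 (CLIP -10 5): clip(8,-10,5)=5, clip(-1,-10,5)=-1, clip(4,-10,5)=4, clip(3,-10,5)=3, clip(2,-10,5)=2 -> [5, -1, 4, 3, 2]
Stage 5 (DIFF): s[0]=5, -1-5=-6, 4--1=5, 3-4=-1, 2-3=-1 -> [5, -6, 5, -1, -1]
Stage 6 (CLIP -4 2): clip(5,-4,2)=2, clip(-6,-4,2)=-4, clip(5,-4,2)=2, clip(-1,-4,2)=-1, clip(-1,-4,2)=-1 -> [2, -4, 2, -1, -1]
Output sum: -2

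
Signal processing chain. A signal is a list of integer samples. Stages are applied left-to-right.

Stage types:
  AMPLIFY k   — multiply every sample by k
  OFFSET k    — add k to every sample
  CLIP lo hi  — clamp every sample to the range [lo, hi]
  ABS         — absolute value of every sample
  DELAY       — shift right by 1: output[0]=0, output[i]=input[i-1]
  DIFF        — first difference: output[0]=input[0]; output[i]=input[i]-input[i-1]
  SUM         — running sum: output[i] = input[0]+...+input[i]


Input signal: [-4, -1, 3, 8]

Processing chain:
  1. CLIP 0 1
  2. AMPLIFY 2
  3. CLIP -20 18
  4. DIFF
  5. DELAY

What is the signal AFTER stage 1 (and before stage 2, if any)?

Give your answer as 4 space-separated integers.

Answer: 0 0 1 1

Derivation:
Input: [-4, -1, 3, 8]
Stage 1 (CLIP 0 1): clip(-4,0,1)=0, clip(-1,0,1)=0, clip(3,0,1)=1, clip(8,0,1)=1 -> [0, 0, 1, 1]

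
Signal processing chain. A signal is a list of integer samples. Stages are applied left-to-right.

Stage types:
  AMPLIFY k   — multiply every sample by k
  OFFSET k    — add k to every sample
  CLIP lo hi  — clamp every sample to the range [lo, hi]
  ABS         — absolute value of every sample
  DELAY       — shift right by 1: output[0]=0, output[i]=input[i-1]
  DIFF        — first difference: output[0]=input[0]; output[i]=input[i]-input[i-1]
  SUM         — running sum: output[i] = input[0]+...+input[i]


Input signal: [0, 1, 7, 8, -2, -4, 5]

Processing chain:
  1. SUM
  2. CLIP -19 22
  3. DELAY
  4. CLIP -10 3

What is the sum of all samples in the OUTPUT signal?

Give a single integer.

Answer: 13

Derivation:
Input: [0, 1, 7, 8, -2, -4, 5]
Stage 1 (SUM): sum[0..0]=0, sum[0..1]=1, sum[0..2]=8, sum[0..3]=16, sum[0..4]=14, sum[0..5]=10, sum[0..6]=15 -> [0, 1, 8, 16, 14, 10, 15]
Stage 2 (CLIP -19 22): clip(0,-19,22)=0, clip(1,-19,22)=1, clip(8,-19,22)=8, clip(16,-19,22)=16, clip(14,-19,22)=14, clip(10,-19,22)=10, clip(15,-19,22)=15 -> [0, 1, 8, 16, 14, 10, 15]
Stage 3 (DELAY): [0, 0, 1, 8, 16, 14, 10] = [0, 0, 1, 8, 16, 14, 10] -> [0, 0, 1, 8, 16, 14, 10]
Stage 4 (CLIP -10 3): clip(0,-10,3)=0, clip(0,-10,3)=0, clip(1,-10,3)=1, clip(8,-10,3)=3, clip(16,-10,3)=3, clip(14,-10,3)=3, clip(10,-10,3)=3 -> [0, 0, 1, 3, 3, 3, 3]
Output sum: 13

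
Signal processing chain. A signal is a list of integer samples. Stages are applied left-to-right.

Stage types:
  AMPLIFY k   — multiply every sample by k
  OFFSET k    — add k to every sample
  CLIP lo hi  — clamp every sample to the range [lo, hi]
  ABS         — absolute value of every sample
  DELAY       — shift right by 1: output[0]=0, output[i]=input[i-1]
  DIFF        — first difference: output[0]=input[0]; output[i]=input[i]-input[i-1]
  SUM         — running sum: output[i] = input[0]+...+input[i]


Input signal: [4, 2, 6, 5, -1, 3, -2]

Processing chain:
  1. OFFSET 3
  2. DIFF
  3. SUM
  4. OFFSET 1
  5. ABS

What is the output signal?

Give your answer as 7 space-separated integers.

Answer: 8 6 10 9 3 7 2

Derivation:
Input: [4, 2, 6, 5, -1, 3, -2]
Stage 1 (OFFSET 3): 4+3=7, 2+3=5, 6+3=9, 5+3=8, -1+3=2, 3+3=6, -2+3=1 -> [7, 5, 9, 8, 2, 6, 1]
Stage 2 (DIFF): s[0]=7, 5-7=-2, 9-5=4, 8-9=-1, 2-8=-6, 6-2=4, 1-6=-5 -> [7, -2, 4, -1, -6, 4, -5]
Stage 3 (SUM): sum[0..0]=7, sum[0..1]=5, sum[0..2]=9, sum[0..3]=8, sum[0..4]=2, sum[0..5]=6, sum[0..6]=1 -> [7, 5, 9, 8, 2, 6, 1]
Stage 4 (OFFSET 1): 7+1=8, 5+1=6, 9+1=10, 8+1=9, 2+1=3, 6+1=7, 1+1=2 -> [8, 6, 10, 9, 3, 7, 2]
Stage 5 (ABS): |8|=8, |6|=6, |10|=10, |9|=9, |3|=3, |7|=7, |2|=2 -> [8, 6, 10, 9, 3, 7, 2]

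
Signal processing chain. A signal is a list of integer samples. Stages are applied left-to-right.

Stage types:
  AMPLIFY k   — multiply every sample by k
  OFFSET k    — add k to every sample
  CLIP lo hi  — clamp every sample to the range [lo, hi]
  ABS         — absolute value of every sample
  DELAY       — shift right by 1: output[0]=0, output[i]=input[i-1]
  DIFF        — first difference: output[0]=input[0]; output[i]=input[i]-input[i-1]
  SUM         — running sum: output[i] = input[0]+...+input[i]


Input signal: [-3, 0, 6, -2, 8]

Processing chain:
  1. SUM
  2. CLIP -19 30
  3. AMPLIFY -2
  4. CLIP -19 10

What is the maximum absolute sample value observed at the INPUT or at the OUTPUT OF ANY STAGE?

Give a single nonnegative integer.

Answer: 18

Derivation:
Input: [-3, 0, 6, -2, 8] (max |s|=8)
Stage 1 (SUM): sum[0..0]=-3, sum[0..1]=-3, sum[0..2]=3, sum[0..3]=1, sum[0..4]=9 -> [-3, -3, 3, 1, 9] (max |s|=9)
Stage 2 (CLIP -19 30): clip(-3,-19,30)=-3, clip(-3,-19,30)=-3, clip(3,-19,30)=3, clip(1,-19,30)=1, clip(9,-19,30)=9 -> [-3, -3, 3, 1, 9] (max |s|=9)
Stage 3 (AMPLIFY -2): -3*-2=6, -3*-2=6, 3*-2=-6, 1*-2=-2, 9*-2=-18 -> [6, 6, -6, -2, -18] (max |s|=18)
Stage 4 (CLIP -19 10): clip(6,-19,10)=6, clip(6,-19,10)=6, clip(-6,-19,10)=-6, clip(-2,-19,10)=-2, clip(-18,-19,10)=-18 -> [6, 6, -6, -2, -18] (max |s|=18)
Overall max amplitude: 18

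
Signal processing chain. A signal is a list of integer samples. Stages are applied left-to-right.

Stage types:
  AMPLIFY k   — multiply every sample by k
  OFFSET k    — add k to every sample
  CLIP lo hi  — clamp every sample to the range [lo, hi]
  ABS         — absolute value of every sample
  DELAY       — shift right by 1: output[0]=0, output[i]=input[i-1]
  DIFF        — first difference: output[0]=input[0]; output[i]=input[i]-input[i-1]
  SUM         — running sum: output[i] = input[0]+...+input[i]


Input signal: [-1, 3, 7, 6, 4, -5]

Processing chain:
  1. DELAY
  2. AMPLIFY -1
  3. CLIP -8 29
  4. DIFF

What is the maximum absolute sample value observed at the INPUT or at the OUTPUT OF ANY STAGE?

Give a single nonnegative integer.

Input: [-1, 3, 7, 6, 4, -5] (max |s|=7)
Stage 1 (DELAY): [0, -1, 3, 7, 6, 4] = [0, -1, 3, 7, 6, 4] -> [0, -1, 3, 7, 6, 4] (max |s|=7)
Stage 2 (AMPLIFY -1): 0*-1=0, -1*-1=1, 3*-1=-3, 7*-1=-7, 6*-1=-6, 4*-1=-4 -> [0, 1, -3, -7, -6, -4] (max |s|=7)
Stage 3 (CLIP -8 29): clip(0,-8,29)=0, clip(1,-8,29)=1, clip(-3,-8,29)=-3, clip(-7,-8,29)=-7, clip(-6,-8,29)=-6, clip(-4,-8,29)=-4 -> [0, 1, -3, -7, -6, -4] (max |s|=7)
Stage 4 (DIFF): s[0]=0, 1-0=1, -3-1=-4, -7--3=-4, -6--7=1, -4--6=2 -> [0, 1, -4, -4, 1, 2] (max |s|=4)
Overall max amplitude: 7

Answer: 7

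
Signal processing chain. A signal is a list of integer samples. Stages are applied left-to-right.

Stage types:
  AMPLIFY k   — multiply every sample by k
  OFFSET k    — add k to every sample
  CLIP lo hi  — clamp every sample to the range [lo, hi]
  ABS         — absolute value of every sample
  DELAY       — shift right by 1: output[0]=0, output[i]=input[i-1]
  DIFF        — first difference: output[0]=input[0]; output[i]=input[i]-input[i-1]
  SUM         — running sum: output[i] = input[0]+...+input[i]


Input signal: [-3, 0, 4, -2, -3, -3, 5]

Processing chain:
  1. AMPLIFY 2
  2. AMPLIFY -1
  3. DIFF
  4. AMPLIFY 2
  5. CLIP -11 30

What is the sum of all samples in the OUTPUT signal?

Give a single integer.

Answer: 7

Derivation:
Input: [-3, 0, 4, -2, -3, -3, 5]
Stage 1 (AMPLIFY 2): -3*2=-6, 0*2=0, 4*2=8, -2*2=-4, -3*2=-6, -3*2=-6, 5*2=10 -> [-6, 0, 8, -4, -6, -6, 10]
Stage 2 (AMPLIFY -1): -6*-1=6, 0*-1=0, 8*-1=-8, -4*-1=4, -6*-1=6, -6*-1=6, 10*-1=-10 -> [6, 0, -8, 4, 6, 6, -10]
Stage 3 (DIFF): s[0]=6, 0-6=-6, -8-0=-8, 4--8=12, 6-4=2, 6-6=0, -10-6=-16 -> [6, -6, -8, 12, 2, 0, -16]
Stage 4 (AMPLIFY 2): 6*2=12, -6*2=-12, -8*2=-16, 12*2=24, 2*2=4, 0*2=0, -16*2=-32 -> [12, -12, -16, 24, 4, 0, -32]
Stage 5 (CLIP -11 30): clip(12,-11,30)=12, clip(-12,-11,30)=-11, clip(-16,-11,30)=-11, clip(24,-11,30)=24, clip(4,-11,30)=4, clip(0,-11,30)=0, clip(-32,-11,30)=-11 -> [12, -11, -11, 24, 4, 0, -11]
Output sum: 7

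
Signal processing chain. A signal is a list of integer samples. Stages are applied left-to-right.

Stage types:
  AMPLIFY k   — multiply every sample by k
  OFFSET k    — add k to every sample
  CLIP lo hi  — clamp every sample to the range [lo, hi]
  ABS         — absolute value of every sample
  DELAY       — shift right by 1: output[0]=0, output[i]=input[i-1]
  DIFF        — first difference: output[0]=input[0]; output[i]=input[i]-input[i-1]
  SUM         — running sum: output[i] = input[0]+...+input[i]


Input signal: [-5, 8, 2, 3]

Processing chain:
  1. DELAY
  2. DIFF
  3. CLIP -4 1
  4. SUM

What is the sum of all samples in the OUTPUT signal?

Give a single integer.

Input: [-5, 8, 2, 3]
Stage 1 (DELAY): [0, -5, 8, 2] = [0, -5, 8, 2] -> [0, -5, 8, 2]
Stage 2 (DIFF): s[0]=0, -5-0=-5, 8--5=13, 2-8=-6 -> [0, -5, 13, -6]
Stage 3 (CLIP -4 1): clip(0,-4,1)=0, clip(-5,-4,1)=-4, clip(13,-4,1)=1, clip(-6,-4,1)=-4 -> [0, -4, 1, -4]
Stage 4 (SUM): sum[0..0]=0, sum[0..1]=-4, sum[0..2]=-3, sum[0..3]=-7 -> [0, -4, -3, -7]
Output sum: -14

Answer: -14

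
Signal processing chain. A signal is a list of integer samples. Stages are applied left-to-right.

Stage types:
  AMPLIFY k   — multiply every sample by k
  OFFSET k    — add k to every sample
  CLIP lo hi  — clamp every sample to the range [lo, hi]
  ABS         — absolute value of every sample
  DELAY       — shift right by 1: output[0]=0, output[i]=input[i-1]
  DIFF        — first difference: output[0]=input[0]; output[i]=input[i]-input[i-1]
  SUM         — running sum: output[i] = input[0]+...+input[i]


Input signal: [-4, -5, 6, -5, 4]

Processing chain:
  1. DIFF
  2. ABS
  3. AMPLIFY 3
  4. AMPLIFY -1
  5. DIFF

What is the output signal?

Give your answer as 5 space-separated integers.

Input: [-4, -5, 6, -5, 4]
Stage 1 (DIFF): s[0]=-4, -5--4=-1, 6--5=11, -5-6=-11, 4--5=9 -> [-4, -1, 11, -11, 9]
Stage 2 (ABS): |-4|=4, |-1|=1, |11|=11, |-11|=11, |9|=9 -> [4, 1, 11, 11, 9]
Stage 3 (AMPLIFY 3): 4*3=12, 1*3=3, 11*3=33, 11*3=33, 9*3=27 -> [12, 3, 33, 33, 27]
Stage 4 (AMPLIFY -1): 12*-1=-12, 3*-1=-3, 33*-1=-33, 33*-1=-33, 27*-1=-27 -> [-12, -3, -33, -33, -27]
Stage 5 (DIFF): s[0]=-12, -3--12=9, -33--3=-30, -33--33=0, -27--33=6 -> [-12, 9, -30, 0, 6]

Answer: -12 9 -30 0 6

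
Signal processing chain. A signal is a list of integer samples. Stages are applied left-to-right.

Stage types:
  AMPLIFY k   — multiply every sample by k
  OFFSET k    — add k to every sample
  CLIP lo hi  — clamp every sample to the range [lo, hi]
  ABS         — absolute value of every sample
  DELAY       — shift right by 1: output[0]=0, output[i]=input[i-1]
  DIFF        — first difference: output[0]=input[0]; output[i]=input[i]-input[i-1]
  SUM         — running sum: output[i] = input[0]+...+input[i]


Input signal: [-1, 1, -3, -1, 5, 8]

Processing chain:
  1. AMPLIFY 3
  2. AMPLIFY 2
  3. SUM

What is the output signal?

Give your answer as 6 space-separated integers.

Answer: -6 0 -18 -24 6 54

Derivation:
Input: [-1, 1, -3, -1, 5, 8]
Stage 1 (AMPLIFY 3): -1*3=-3, 1*3=3, -3*3=-9, -1*3=-3, 5*3=15, 8*3=24 -> [-3, 3, -9, -3, 15, 24]
Stage 2 (AMPLIFY 2): -3*2=-6, 3*2=6, -9*2=-18, -3*2=-6, 15*2=30, 24*2=48 -> [-6, 6, -18, -6, 30, 48]
Stage 3 (SUM): sum[0..0]=-6, sum[0..1]=0, sum[0..2]=-18, sum[0..3]=-24, sum[0..4]=6, sum[0..5]=54 -> [-6, 0, -18, -24, 6, 54]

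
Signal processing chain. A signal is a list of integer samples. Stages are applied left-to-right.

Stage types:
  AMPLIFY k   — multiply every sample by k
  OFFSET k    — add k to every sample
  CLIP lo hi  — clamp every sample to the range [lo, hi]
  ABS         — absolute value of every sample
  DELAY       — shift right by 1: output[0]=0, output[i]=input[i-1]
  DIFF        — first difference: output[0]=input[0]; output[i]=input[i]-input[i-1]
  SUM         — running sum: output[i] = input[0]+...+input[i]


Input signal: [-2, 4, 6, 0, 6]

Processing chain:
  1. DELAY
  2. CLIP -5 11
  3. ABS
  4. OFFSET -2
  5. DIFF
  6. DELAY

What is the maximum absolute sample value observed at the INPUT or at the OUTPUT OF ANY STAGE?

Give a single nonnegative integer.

Input: [-2, 4, 6, 0, 6] (max |s|=6)
Stage 1 (DELAY): [0, -2, 4, 6, 0] = [0, -2, 4, 6, 0] -> [0, -2, 4, 6, 0] (max |s|=6)
Stage 2 (CLIP -5 11): clip(0,-5,11)=0, clip(-2,-5,11)=-2, clip(4,-5,11)=4, clip(6,-5,11)=6, clip(0,-5,11)=0 -> [0, -2, 4, 6, 0] (max |s|=6)
Stage 3 (ABS): |0|=0, |-2|=2, |4|=4, |6|=6, |0|=0 -> [0, 2, 4, 6, 0] (max |s|=6)
Stage 4 (OFFSET -2): 0+-2=-2, 2+-2=0, 4+-2=2, 6+-2=4, 0+-2=-2 -> [-2, 0, 2, 4, -2] (max |s|=4)
Stage 5 (DIFF): s[0]=-2, 0--2=2, 2-0=2, 4-2=2, -2-4=-6 -> [-2, 2, 2, 2, -6] (max |s|=6)
Stage 6 (DELAY): [0, -2, 2, 2, 2] = [0, -2, 2, 2, 2] -> [0, -2, 2, 2, 2] (max |s|=2)
Overall max amplitude: 6

Answer: 6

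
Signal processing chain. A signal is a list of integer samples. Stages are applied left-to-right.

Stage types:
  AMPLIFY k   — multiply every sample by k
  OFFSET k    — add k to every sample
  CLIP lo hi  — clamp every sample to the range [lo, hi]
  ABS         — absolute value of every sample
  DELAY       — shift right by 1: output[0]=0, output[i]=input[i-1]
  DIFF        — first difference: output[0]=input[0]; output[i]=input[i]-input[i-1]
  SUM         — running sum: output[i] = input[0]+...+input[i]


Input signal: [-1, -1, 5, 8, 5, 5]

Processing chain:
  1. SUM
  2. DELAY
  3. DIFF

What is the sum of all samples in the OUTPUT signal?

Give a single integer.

Answer: 16

Derivation:
Input: [-1, -1, 5, 8, 5, 5]
Stage 1 (SUM): sum[0..0]=-1, sum[0..1]=-2, sum[0..2]=3, sum[0..3]=11, sum[0..4]=16, sum[0..5]=21 -> [-1, -2, 3, 11, 16, 21]
Stage 2 (DELAY): [0, -1, -2, 3, 11, 16] = [0, -1, -2, 3, 11, 16] -> [0, -1, -2, 3, 11, 16]
Stage 3 (DIFF): s[0]=0, -1-0=-1, -2--1=-1, 3--2=5, 11-3=8, 16-11=5 -> [0, -1, -1, 5, 8, 5]
Output sum: 16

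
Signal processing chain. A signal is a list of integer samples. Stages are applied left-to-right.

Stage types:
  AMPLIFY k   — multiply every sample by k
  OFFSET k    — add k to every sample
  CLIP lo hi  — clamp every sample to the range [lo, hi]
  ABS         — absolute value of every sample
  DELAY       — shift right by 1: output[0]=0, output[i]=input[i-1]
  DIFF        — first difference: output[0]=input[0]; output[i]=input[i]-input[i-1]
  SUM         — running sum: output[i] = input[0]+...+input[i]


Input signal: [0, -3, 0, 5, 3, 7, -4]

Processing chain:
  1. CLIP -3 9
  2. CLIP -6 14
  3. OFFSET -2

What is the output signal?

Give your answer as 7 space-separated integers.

Input: [0, -3, 0, 5, 3, 7, -4]
Stage 1 (CLIP -3 9): clip(0,-3,9)=0, clip(-3,-3,9)=-3, clip(0,-3,9)=0, clip(5,-3,9)=5, clip(3,-3,9)=3, clip(7,-3,9)=7, clip(-4,-3,9)=-3 -> [0, -3, 0, 5, 3, 7, -3]
Stage 2 (CLIP -6 14): clip(0,-6,14)=0, clip(-3,-6,14)=-3, clip(0,-6,14)=0, clip(5,-6,14)=5, clip(3,-6,14)=3, clip(7,-6,14)=7, clip(-3,-6,14)=-3 -> [0, -3, 0, 5, 3, 7, -3]
Stage 3 (OFFSET -2): 0+-2=-2, -3+-2=-5, 0+-2=-2, 5+-2=3, 3+-2=1, 7+-2=5, -3+-2=-5 -> [-2, -5, -2, 3, 1, 5, -5]

Answer: -2 -5 -2 3 1 5 -5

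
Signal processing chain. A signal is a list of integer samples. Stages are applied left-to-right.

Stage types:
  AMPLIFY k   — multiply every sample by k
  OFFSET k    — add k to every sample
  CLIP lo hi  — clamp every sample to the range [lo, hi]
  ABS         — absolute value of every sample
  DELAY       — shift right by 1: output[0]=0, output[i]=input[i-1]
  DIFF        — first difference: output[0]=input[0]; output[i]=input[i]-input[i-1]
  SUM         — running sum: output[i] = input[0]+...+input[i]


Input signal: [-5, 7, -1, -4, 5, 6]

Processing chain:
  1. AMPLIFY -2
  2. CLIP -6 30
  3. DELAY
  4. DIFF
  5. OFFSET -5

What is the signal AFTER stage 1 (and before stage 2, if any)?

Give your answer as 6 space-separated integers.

Input: [-5, 7, -1, -4, 5, 6]
Stage 1 (AMPLIFY -2): -5*-2=10, 7*-2=-14, -1*-2=2, -4*-2=8, 5*-2=-10, 6*-2=-12 -> [10, -14, 2, 8, -10, -12]

Answer: 10 -14 2 8 -10 -12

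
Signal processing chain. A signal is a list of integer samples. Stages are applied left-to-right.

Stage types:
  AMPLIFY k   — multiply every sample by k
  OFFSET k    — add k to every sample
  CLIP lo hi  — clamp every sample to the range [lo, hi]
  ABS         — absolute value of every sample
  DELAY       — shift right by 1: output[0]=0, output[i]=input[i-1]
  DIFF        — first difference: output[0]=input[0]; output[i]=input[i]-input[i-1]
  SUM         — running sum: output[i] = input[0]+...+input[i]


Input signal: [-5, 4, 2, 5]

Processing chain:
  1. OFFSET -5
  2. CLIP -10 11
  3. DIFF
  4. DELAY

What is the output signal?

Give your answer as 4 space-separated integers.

Answer: 0 -10 9 -2

Derivation:
Input: [-5, 4, 2, 5]
Stage 1 (OFFSET -5): -5+-5=-10, 4+-5=-1, 2+-5=-3, 5+-5=0 -> [-10, -1, -3, 0]
Stage 2 (CLIP -10 11): clip(-10,-10,11)=-10, clip(-1,-10,11)=-1, clip(-3,-10,11)=-3, clip(0,-10,11)=0 -> [-10, -1, -3, 0]
Stage 3 (DIFF): s[0]=-10, -1--10=9, -3--1=-2, 0--3=3 -> [-10, 9, -2, 3]
Stage 4 (DELAY): [0, -10, 9, -2] = [0, -10, 9, -2] -> [0, -10, 9, -2]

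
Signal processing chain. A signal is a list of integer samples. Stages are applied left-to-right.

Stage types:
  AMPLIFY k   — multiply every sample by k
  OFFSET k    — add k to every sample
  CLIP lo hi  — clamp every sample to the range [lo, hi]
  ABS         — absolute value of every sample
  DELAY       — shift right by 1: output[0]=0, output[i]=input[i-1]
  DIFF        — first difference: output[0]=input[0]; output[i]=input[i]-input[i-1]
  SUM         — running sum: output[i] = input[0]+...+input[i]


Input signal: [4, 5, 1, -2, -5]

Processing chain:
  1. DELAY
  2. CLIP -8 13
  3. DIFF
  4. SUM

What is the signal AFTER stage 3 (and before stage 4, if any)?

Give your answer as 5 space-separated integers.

Answer: 0 4 1 -4 -3

Derivation:
Input: [4, 5, 1, -2, -5]
Stage 1 (DELAY): [0, 4, 5, 1, -2] = [0, 4, 5, 1, -2] -> [0, 4, 5, 1, -2]
Stage 2 (CLIP -8 13): clip(0,-8,13)=0, clip(4,-8,13)=4, clip(5,-8,13)=5, clip(1,-8,13)=1, clip(-2,-8,13)=-2 -> [0, 4, 5, 1, -2]
Stage 3 (DIFF): s[0]=0, 4-0=4, 5-4=1, 1-5=-4, -2-1=-3 -> [0, 4, 1, -4, -3]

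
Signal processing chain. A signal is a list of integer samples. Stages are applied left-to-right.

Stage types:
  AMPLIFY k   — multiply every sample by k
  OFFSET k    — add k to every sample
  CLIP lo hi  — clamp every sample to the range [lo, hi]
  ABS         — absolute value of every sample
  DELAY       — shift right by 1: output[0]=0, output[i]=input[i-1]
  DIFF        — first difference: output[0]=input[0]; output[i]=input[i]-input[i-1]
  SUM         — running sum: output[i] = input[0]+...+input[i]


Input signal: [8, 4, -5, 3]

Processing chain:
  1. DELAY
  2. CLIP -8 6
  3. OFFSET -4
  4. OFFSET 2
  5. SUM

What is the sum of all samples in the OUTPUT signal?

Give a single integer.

Answer: 1

Derivation:
Input: [8, 4, -5, 3]
Stage 1 (DELAY): [0, 8, 4, -5] = [0, 8, 4, -5] -> [0, 8, 4, -5]
Stage 2 (CLIP -8 6): clip(0,-8,6)=0, clip(8,-8,6)=6, clip(4,-8,6)=4, clip(-5,-8,6)=-5 -> [0, 6, 4, -5]
Stage 3 (OFFSET -4): 0+-4=-4, 6+-4=2, 4+-4=0, -5+-4=-9 -> [-4, 2, 0, -9]
Stage 4 (OFFSET 2): -4+2=-2, 2+2=4, 0+2=2, -9+2=-7 -> [-2, 4, 2, -7]
Stage 5 (SUM): sum[0..0]=-2, sum[0..1]=2, sum[0..2]=4, sum[0..3]=-3 -> [-2, 2, 4, -3]
Output sum: 1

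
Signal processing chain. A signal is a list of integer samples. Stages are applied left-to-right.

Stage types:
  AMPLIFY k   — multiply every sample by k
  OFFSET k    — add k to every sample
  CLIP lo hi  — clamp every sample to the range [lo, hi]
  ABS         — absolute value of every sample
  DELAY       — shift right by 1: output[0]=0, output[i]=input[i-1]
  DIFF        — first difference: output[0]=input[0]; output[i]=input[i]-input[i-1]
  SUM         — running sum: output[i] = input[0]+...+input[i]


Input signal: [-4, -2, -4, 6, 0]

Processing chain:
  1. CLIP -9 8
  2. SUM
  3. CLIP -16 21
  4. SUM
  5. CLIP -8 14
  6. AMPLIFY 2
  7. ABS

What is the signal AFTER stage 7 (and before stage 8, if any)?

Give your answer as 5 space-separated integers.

Answer: 8 16 16 16 16

Derivation:
Input: [-4, -2, -4, 6, 0]
Stage 1 (CLIP -9 8): clip(-4,-9,8)=-4, clip(-2,-9,8)=-2, clip(-4,-9,8)=-4, clip(6,-9,8)=6, clip(0,-9,8)=0 -> [-4, -2, -4, 6, 0]
Stage 2 (SUM): sum[0..0]=-4, sum[0..1]=-6, sum[0..2]=-10, sum[0..3]=-4, sum[0..4]=-4 -> [-4, -6, -10, -4, -4]
Stage 3 (CLIP -16 21): clip(-4,-16,21)=-4, clip(-6,-16,21)=-6, clip(-10,-16,21)=-10, clip(-4,-16,21)=-4, clip(-4,-16,21)=-4 -> [-4, -6, -10, -4, -4]
Stage 4 (SUM): sum[0..0]=-4, sum[0..1]=-10, sum[0..2]=-20, sum[0..3]=-24, sum[0..4]=-28 -> [-4, -10, -20, -24, -28]
Stage 5 (CLIP -8 14): clip(-4,-8,14)=-4, clip(-10,-8,14)=-8, clip(-20,-8,14)=-8, clip(-24,-8,14)=-8, clip(-28,-8,14)=-8 -> [-4, -8, -8, -8, -8]
Stage 6 (AMPLIFY 2): -4*2=-8, -8*2=-16, -8*2=-16, -8*2=-16, -8*2=-16 -> [-8, -16, -16, -16, -16]
Stage 7 (ABS): |-8|=8, |-16|=16, |-16|=16, |-16|=16, |-16|=16 -> [8, 16, 16, 16, 16]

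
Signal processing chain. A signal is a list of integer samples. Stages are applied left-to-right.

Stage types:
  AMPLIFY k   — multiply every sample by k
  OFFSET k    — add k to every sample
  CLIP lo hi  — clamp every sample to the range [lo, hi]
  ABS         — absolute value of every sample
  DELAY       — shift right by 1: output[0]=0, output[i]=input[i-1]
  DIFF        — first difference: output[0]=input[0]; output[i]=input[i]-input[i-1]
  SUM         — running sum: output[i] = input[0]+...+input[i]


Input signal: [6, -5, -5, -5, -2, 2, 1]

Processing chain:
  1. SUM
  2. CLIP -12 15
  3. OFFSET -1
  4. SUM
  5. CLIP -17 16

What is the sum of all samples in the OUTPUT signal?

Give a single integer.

Input: [6, -5, -5, -5, -2, 2, 1]
Stage 1 (SUM): sum[0..0]=6, sum[0..1]=1, sum[0..2]=-4, sum[0..3]=-9, sum[0..4]=-11, sum[0..5]=-9, sum[0..6]=-8 -> [6, 1, -4, -9, -11, -9, -8]
Stage 2 (CLIP -12 15): clip(6,-12,15)=6, clip(1,-12,15)=1, clip(-4,-12,15)=-4, clip(-9,-12,15)=-9, clip(-11,-12,15)=-11, clip(-9,-12,15)=-9, clip(-8,-12,15)=-8 -> [6, 1, -4, -9, -11, -9, -8]
Stage 3 (OFFSET -1): 6+-1=5, 1+-1=0, -4+-1=-5, -9+-1=-10, -11+-1=-12, -9+-1=-10, -8+-1=-9 -> [5, 0, -5, -10, -12, -10, -9]
Stage 4 (SUM): sum[0..0]=5, sum[0..1]=5, sum[0..2]=0, sum[0..3]=-10, sum[0..4]=-22, sum[0..5]=-32, sum[0..6]=-41 -> [5, 5, 0, -10, -22, -32, -41]
Stage 5 (CLIP -17 16): clip(5,-17,16)=5, clip(5,-17,16)=5, clip(0,-17,16)=0, clip(-10,-17,16)=-10, clip(-22,-17,16)=-17, clip(-32,-17,16)=-17, clip(-41,-17,16)=-17 -> [5, 5, 0, -10, -17, -17, -17]
Output sum: -51

Answer: -51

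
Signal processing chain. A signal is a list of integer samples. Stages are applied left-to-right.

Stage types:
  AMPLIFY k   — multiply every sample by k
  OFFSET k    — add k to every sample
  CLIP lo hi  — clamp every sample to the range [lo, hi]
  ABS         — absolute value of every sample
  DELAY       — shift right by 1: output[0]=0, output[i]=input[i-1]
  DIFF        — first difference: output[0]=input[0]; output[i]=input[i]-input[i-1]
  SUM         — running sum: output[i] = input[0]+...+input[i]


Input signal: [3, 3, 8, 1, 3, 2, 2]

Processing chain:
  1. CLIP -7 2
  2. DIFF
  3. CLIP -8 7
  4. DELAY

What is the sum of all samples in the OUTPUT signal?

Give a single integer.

Answer: 2

Derivation:
Input: [3, 3, 8, 1, 3, 2, 2]
Stage 1 (CLIP -7 2): clip(3,-7,2)=2, clip(3,-7,2)=2, clip(8,-7,2)=2, clip(1,-7,2)=1, clip(3,-7,2)=2, clip(2,-7,2)=2, clip(2,-7,2)=2 -> [2, 2, 2, 1, 2, 2, 2]
Stage 2 (DIFF): s[0]=2, 2-2=0, 2-2=0, 1-2=-1, 2-1=1, 2-2=0, 2-2=0 -> [2, 0, 0, -1, 1, 0, 0]
Stage 3 (CLIP -8 7): clip(2,-8,7)=2, clip(0,-8,7)=0, clip(0,-8,7)=0, clip(-1,-8,7)=-1, clip(1,-8,7)=1, clip(0,-8,7)=0, clip(0,-8,7)=0 -> [2, 0, 0, -1, 1, 0, 0]
Stage 4 (DELAY): [0, 2, 0, 0, -1, 1, 0] = [0, 2, 0, 0, -1, 1, 0] -> [0, 2, 0, 0, -1, 1, 0]
Output sum: 2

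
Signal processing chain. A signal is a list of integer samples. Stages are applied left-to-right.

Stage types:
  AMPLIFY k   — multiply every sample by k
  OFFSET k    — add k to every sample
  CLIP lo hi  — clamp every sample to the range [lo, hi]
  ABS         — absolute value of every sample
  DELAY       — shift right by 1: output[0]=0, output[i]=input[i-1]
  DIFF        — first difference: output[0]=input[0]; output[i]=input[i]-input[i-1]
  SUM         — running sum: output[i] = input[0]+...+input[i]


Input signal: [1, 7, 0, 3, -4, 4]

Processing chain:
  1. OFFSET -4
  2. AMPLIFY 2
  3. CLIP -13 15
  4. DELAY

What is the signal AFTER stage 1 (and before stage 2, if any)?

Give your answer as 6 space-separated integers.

Input: [1, 7, 0, 3, -4, 4]
Stage 1 (OFFSET -4): 1+-4=-3, 7+-4=3, 0+-4=-4, 3+-4=-1, -4+-4=-8, 4+-4=0 -> [-3, 3, -4, -1, -8, 0]

Answer: -3 3 -4 -1 -8 0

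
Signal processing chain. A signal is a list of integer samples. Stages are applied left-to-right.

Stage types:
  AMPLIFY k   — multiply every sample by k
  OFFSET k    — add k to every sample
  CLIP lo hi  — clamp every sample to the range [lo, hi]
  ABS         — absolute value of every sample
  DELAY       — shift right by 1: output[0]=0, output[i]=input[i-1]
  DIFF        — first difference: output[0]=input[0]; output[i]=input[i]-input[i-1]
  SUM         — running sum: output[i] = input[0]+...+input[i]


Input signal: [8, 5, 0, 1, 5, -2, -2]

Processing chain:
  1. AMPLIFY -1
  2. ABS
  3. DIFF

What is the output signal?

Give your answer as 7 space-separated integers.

Input: [8, 5, 0, 1, 5, -2, -2]
Stage 1 (AMPLIFY -1): 8*-1=-8, 5*-1=-5, 0*-1=0, 1*-1=-1, 5*-1=-5, -2*-1=2, -2*-1=2 -> [-8, -5, 0, -1, -5, 2, 2]
Stage 2 (ABS): |-8|=8, |-5|=5, |0|=0, |-1|=1, |-5|=5, |2|=2, |2|=2 -> [8, 5, 0, 1, 5, 2, 2]
Stage 3 (DIFF): s[0]=8, 5-8=-3, 0-5=-5, 1-0=1, 5-1=4, 2-5=-3, 2-2=0 -> [8, -3, -5, 1, 4, -3, 0]

Answer: 8 -3 -5 1 4 -3 0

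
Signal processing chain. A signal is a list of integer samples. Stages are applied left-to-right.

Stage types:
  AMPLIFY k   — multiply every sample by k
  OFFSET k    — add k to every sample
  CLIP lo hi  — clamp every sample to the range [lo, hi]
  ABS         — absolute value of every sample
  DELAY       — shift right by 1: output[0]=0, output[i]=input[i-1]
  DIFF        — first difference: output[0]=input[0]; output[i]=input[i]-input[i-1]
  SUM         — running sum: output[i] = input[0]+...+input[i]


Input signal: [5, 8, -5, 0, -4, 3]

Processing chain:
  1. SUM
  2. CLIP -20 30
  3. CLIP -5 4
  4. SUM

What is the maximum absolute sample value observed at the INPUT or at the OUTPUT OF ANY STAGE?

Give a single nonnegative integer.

Answer: 24

Derivation:
Input: [5, 8, -5, 0, -4, 3] (max |s|=8)
Stage 1 (SUM): sum[0..0]=5, sum[0..1]=13, sum[0..2]=8, sum[0..3]=8, sum[0..4]=4, sum[0..5]=7 -> [5, 13, 8, 8, 4, 7] (max |s|=13)
Stage 2 (CLIP -20 30): clip(5,-20,30)=5, clip(13,-20,30)=13, clip(8,-20,30)=8, clip(8,-20,30)=8, clip(4,-20,30)=4, clip(7,-20,30)=7 -> [5, 13, 8, 8, 4, 7] (max |s|=13)
Stage 3 (CLIP -5 4): clip(5,-5,4)=4, clip(13,-5,4)=4, clip(8,-5,4)=4, clip(8,-5,4)=4, clip(4,-5,4)=4, clip(7,-5,4)=4 -> [4, 4, 4, 4, 4, 4] (max |s|=4)
Stage 4 (SUM): sum[0..0]=4, sum[0..1]=8, sum[0..2]=12, sum[0..3]=16, sum[0..4]=20, sum[0..5]=24 -> [4, 8, 12, 16, 20, 24] (max |s|=24)
Overall max amplitude: 24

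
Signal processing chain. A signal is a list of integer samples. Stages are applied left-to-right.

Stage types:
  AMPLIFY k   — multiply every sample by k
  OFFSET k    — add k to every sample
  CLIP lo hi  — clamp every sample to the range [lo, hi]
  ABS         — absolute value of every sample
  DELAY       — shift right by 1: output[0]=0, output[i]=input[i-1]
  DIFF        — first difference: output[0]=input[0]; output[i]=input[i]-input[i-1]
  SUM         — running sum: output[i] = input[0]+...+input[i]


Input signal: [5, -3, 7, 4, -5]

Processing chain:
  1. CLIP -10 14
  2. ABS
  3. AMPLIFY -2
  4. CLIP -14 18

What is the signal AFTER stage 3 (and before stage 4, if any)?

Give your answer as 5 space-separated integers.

Input: [5, -3, 7, 4, -5]
Stage 1 (CLIP -10 14): clip(5,-10,14)=5, clip(-3,-10,14)=-3, clip(7,-10,14)=7, clip(4,-10,14)=4, clip(-5,-10,14)=-5 -> [5, -3, 7, 4, -5]
Stage 2 (ABS): |5|=5, |-3|=3, |7|=7, |4|=4, |-5|=5 -> [5, 3, 7, 4, 5]
Stage 3 (AMPLIFY -2): 5*-2=-10, 3*-2=-6, 7*-2=-14, 4*-2=-8, 5*-2=-10 -> [-10, -6, -14, -8, -10]

Answer: -10 -6 -14 -8 -10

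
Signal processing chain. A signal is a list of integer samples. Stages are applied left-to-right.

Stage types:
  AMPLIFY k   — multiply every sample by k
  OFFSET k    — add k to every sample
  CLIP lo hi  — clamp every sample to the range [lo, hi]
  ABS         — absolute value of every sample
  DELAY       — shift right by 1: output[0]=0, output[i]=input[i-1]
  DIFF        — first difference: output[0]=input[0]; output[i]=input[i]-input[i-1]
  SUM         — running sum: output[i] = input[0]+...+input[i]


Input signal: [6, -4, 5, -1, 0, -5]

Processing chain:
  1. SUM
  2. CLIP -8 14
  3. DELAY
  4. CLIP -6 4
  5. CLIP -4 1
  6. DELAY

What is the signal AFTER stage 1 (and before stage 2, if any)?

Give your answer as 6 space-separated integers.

Answer: 6 2 7 6 6 1

Derivation:
Input: [6, -4, 5, -1, 0, -5]
Stage 1 (SUM): sum[0..0]=6, sum[0..1]=2, sum[0..2]=7, sum[0..3]=6, sum[0..4]=6, sum[0..5]=1 -> [6, 2, 7, 6, 6, 1]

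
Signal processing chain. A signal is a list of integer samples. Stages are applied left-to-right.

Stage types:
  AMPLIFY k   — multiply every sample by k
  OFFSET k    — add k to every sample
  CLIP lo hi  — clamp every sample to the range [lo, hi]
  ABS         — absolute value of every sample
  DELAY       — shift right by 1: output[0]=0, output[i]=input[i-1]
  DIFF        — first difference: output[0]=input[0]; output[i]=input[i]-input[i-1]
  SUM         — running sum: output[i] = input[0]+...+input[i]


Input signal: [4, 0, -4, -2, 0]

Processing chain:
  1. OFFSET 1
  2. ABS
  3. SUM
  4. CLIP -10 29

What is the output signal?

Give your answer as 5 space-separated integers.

Input: [4, 0, -4, -2, 0]
Stage 1 (OFFSET 1): 4+1=5, 0+1=1, -4+1=-3, -2+1=-1, 0+1=1 -> [5, 1, -3, -1, 1]
Stage 2 (ABS): |5|=5, |1|=1, |-3|=3, |-1|=1, |1|=1 -> [5, 1, 3, 1, 1]
Stage 3 (SUM): sum[0..0]=5, sum[0..1]=6, sum[0..2]=9, sum[0..3]=10, sum[0..4]=11 -> [5, 6, 9, 10, 11]
Stage 4 (CLIP -10 29): clip(5,-10,29)=5, clip(6,-10,29)=6, clip(9,-10,29)=9, clip(10,-10,29)=10, clip(11,-10,29)=11 -> [5, 6, 9, 10, 11]

Answer: 5 6 9 10 11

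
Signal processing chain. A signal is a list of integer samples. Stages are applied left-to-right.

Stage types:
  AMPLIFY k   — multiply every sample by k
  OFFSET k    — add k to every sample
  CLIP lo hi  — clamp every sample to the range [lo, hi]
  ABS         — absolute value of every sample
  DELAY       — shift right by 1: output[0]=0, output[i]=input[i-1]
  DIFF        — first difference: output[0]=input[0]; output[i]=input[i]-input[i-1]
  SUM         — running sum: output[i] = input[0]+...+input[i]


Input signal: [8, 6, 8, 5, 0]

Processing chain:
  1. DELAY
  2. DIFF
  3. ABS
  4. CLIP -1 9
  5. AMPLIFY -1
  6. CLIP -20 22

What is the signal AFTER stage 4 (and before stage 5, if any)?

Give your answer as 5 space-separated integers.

Input: [8, 6, 8, 5, 0]
Stage 1 (DELAY): [0, 8, 6, 8, 5] = [0, 8, 6, 8, 5] -> [0, 8, 6, 8, 5]
Stage 2 (DIFF): s[0]=0, 8-0=8, 6-8=-2, 8-6=2, 5-8=-3 -> [0, 8, -2, 2, -3]
Stage 3 (ABS): |0|=0, |8|=8, |-2|=2, |2|=2, |-3|=3 -> [0, 8, 2, 2, 3]
Stage 4 (CLIP -1 9): clip(0,-1,9)=0, clip(8,-1,9)=8, clip(2,-1,9)=2, clip(2,-1,9)=2, clip(3,-1,9)=3 -> [0, 8, 2, 2, 3]

Answer: 0 8 2 2 3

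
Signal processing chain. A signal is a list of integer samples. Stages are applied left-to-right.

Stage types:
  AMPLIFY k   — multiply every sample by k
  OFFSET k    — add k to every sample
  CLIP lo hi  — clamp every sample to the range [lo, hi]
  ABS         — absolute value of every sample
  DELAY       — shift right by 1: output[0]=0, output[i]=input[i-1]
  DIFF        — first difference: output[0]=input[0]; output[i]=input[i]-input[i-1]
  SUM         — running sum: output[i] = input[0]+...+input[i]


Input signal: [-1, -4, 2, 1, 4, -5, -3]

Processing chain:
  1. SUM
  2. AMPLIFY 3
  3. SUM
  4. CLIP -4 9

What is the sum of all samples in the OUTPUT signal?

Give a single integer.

Input: [-1, -4, 2, 1, 4, -5, -3]
Stage 1 (SUM): sum[0..0]=-1, sum[0..1]=-5, sum[0..2]=-3, sum[0..3]=-2, sum[0..4]=2, sum[0..5]=-3, sum[0..6]=-6 -> [-1, -5, -3, -2, 2, -3, -6]
Stage 2 (AMPLIFY 3): -1*3=-3, -5*3=-15, -3*3=-9, -2*3=-6, 2*3=6, -3*3=-9, -6*3=-18 -> [-3, -15, -9, -6, 6, -9, -18]
Stage 3 (SUM): sum[0..0]=-3, sum[0..1]=-18, sum[0..2]=-27, sum[0..3]=-33, sum[0..4]=-27, sum[0..5]=-36, sum[0..6]=-54 -> [-3, -18, -27, -33, -27, -36, -54]
Stage 4 (CLIP -4 9): clip(-3,-4,9)=-3, clip(-18,-4,9)=-4, clip(-27,-4,9)=-4, clip(-33,-4,9)=-4, clip(-27,-4,9)=-4, clip(-36,-4,9)=-4, clip(-54,-4,9)=-4 -> [-3, -4, -4, -4, -4, -4, -4]
Output sum: -27

Answer: -27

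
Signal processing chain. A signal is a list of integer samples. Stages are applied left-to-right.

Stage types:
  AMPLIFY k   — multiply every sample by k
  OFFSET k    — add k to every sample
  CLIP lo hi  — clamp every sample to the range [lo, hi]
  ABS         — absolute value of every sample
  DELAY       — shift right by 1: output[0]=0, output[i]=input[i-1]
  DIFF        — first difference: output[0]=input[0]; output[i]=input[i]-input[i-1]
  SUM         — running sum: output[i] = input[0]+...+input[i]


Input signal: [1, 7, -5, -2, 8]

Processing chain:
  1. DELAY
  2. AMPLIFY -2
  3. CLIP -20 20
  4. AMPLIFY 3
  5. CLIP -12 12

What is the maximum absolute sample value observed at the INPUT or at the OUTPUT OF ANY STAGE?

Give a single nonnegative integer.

Answer: 42

Derivation:
Input: [1, 7, -5, -2, 8] (max |s|=8)
Stage 1 (DELAY): [0, 1, 7, -5, -2] = [0, 1, 7, -5, -2] -> [0, 1, 7, -5, -2] (max |s|=7)
Stage 2 (AMPLIFY -2): 0*-2=0, 1*-2=-2, 7*-2=-14, -5*-2=10, -2*-2=4 -> [0, -2, -14, 10, 4] (max |s|=14)
Stage 3 (CLIP -20 20): clip(0,-20,20)=0, clip(-2,-20,20)=-2, clip(-14,-20,20)=-14, clip(10,-20,20)=10, clip(4,-20,20)=4 -> [0, -2, -14, 10, 4] (max |s|=14)
Stage 4 (AMPLIFY 3): 0*3=0, -2*3=-6, -14*3=-42, 10*3=30, 4*3=12 -> [0, -6, -42, 30, 12] (max |s|=42)
Stage 5 (CLIP -12 12): clip(0,-12,12)=0, clip(-6,-12,12)=-6, clip(-42,-12,12)=-12, clip(30,-12,12)=12, clip(12,-12,12)=12 -> [0, -6, -12, 12, 12] (max |s|=12)
Overall max amplitude: 42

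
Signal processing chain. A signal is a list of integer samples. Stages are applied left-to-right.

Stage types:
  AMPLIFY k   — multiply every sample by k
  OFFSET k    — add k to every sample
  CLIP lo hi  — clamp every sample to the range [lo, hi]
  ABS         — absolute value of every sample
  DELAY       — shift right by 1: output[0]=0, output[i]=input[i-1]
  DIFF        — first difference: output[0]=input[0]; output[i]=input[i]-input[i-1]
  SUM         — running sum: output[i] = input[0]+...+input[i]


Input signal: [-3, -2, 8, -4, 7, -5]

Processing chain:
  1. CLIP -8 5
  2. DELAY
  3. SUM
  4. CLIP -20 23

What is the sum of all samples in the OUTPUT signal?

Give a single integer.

Answer: -11

Derivation:
Input: [-3, -2, 8, -4, 7, -5]
Stage 1 (CLIP -8 5): clip(-3,-8,5)=-3, clip(-2,-8,5)=-2, clip(8,-8,5)=5, clip(-4,-8,5)=-4, clip(7,-8,5)=5, clip(-5,-8,5)=-5 -> [-3, -2, 5, -4, 5, -5]
Stage 2 (DELAY): [0, -3, -2, 5, -4, 5] = [0, -3, -2, 5, -4, 5] -> [0, -3, -2, 5, -4, 5]
Stage 3 (SUM): sum[0..0]=0, sum[0..1]=-3, sum[0..2]=-5, sum[0..3]=0, sum[0..4]=-4, sum[0..5]=1 -> [0, -3, -5, 0, -4, 1]
Stage 4 (CLIP -20 23): clip(0,-20,23)=0, clip(-3,-20,23)=-3, clip(-5,-20,23)=-5, clip(0,-20,23)=0, clip(-4,-20,23)=-4, clip(1,-20,23)=1 -> [0, -3, -5, 0, -4, 1]
Output sum: -11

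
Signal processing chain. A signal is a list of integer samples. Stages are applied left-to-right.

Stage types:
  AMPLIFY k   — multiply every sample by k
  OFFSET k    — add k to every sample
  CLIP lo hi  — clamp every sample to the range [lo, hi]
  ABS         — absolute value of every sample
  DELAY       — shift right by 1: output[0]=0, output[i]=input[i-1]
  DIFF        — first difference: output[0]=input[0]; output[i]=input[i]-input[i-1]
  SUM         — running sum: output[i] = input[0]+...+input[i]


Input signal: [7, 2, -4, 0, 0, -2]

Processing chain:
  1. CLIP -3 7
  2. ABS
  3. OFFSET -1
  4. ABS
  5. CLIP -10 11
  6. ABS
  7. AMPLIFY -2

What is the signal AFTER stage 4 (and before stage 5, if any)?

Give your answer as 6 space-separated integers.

Input: [7, 2, -4, 0, 0, -2]
Stage 1 (CLIP -3 7): clip(7,-3,7)=7, clip(2,-3,7)=2, clip(-4,-3,7)=-3, clip(0,-3,7)=0, clip(0,-3,7)=0, clip(-2,-3,7)=-2 -> [7, 2, -3, 0, 0, -2]
Stage 2 (ABS): |7|=7, |2|=2, |-3|=3, |0|=0, |0|=0, |-2|=2 -> [7, 2, 3, 0, 0, 2]
Stage 3 (OFFSET -1): 7+-1=6, 2+-1=1, 3+-1=2, 0+-1=-1, 0+-1=-1, 2+-1=1 -> [6, 1, 2, -1, -1, 1]
Stage 4 (ABS): |6|=6, |1|=1, |2|=2, |-1|=1, |-1|=1, |1|=1 -> [6, 1, 2, 1, 1, 1]

Answer: 6 1 2 1 1 1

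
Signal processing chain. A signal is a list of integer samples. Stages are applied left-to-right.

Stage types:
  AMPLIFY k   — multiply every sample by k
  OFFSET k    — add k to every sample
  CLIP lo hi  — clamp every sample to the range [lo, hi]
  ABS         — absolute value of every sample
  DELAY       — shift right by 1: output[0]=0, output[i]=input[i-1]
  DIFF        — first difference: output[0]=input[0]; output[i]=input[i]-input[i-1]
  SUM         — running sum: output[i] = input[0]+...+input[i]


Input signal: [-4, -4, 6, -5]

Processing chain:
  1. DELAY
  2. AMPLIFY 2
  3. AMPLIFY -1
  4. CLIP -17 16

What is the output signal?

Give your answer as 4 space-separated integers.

Input: [-4, -4, 6, -5]
Stage 1 (DELAY): [0, -4, -4, 6] = [0, -4, -4, 6] -> [0, -4, -4, 6]
Stage 2 (AMPLIFY 2): 0*2=0, -4*2=-8, -4*2=-8, 6*2=12 -> [0, -8, -8, 12]
Stage 3 (AMPLIFY -1): 0*-1=0, -8*-1=8, -8*-1=8, 12*-1=-12 -> [0, 8, 8, -12]
Stage 4 (CLIP -17 16): clip(0,-17,16)=0, clip(8,-17,16)=8, clip(8,-17,16)=8, clip(-12,-17,16)=-12 -> [0, 8, 8, -12]

Answer: 0 8 8 -12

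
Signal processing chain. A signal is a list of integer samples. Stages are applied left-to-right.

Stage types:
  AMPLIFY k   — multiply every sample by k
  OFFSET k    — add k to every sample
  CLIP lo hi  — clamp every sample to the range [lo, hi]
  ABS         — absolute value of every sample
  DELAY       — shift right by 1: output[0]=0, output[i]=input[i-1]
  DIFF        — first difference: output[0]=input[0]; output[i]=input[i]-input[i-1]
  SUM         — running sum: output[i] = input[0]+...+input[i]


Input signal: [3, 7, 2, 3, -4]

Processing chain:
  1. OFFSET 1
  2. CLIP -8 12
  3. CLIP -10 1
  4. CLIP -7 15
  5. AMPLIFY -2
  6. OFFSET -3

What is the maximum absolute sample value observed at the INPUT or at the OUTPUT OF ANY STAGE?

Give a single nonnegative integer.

Input: [3, 7, 2, 3, -4] (max |s|=7)
Stage 1 (OFFSET 1): 3+1=4, 7+1=8, 2+1=3, 3+1=4, -4+1=-3 -> [4, 8, 3, 4, -3] (max |s|=8)
Stage 2 (CLIP -8 12): clip(4,-8,12)=4, clip(8,-8,12)=8, clip(3,-8,12)=3, clip(4,-8,12)=4, clip(-3,-8,12)=-3 -> [4, 8, 3, 4, -3] (max |s|=8)
Stage 3 (CLIP -10 1): clip(4,-10,1)=1, clip(8,-10,1)=1, clip(3,-10,1)=1, clip(4,-10,1)=1, clip(-3,-10,1)=-3 -> [1, 1, 1, 1, -3] (max |s|=3)
Stage 4 (CLIP -7 15): clip(1,-7,15)=1, clip(1,-7,15)=1, clip(1,-7,15)=1, clip(1,-7,15)=1, clip(-3,-7,15)=-3 -> [1, 1, 1, 1, -3] (max |s|=3)
Stage 5 (AMPLIFY -2): 1*-2=-2, 1*-2=-2, 1*-2=-2, 1*-2=-2, -3*-2=6 -> [-2, -2, -2, -2, 6] (max |s|=6)
Stage 6 (OFFSET -3): -2+-3=-5, -2+-3=-5, -2+-3=-5, -2+-3=-5, 6+-3=3 -> [-5, -5, -5, -5, 3] (max |s|=5)
Overall max amplitude: 8

Answer: 8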